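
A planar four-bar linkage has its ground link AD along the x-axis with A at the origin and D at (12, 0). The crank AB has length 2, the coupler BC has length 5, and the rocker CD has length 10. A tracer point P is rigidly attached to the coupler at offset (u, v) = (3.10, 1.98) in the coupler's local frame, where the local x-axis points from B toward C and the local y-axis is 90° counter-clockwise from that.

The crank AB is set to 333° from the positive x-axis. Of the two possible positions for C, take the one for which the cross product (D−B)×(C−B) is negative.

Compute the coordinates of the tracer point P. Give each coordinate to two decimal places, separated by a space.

4.79 -3.03

A=(0,0), D=(12.00,0)
B = A + 2.00·(cos333°, sin333°) = (1.7820, -0.9080)
|BD| = 10.2582
circle(B,5.00) ∩ circle(D,10.00): a=1.4735, h=4.7779
  candidates: C₊=(2.8269,3.9816) cross=49.013; C₋=(3.6727,-5.5367) cross=-49.013
  mode - wants cross < 0 → take C=(3.6727,-5.5367) (cross=-49.013)
ex = (C−B)/|BC| = (0.3781,-0.9258); ey = (0.9258,0.3781)
P = B + 3.10·ex + 1.98·ey = (4.7872,-3.0291)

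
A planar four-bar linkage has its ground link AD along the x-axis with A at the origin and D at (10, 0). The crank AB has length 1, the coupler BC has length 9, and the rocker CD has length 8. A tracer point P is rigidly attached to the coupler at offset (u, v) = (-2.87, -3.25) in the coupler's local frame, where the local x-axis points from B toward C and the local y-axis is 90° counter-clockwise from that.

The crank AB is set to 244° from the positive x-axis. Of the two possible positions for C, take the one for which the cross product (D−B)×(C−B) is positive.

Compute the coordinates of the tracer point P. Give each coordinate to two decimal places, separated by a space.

A=(0,0), D=(10.00,0)
B = A + 1.00·(cos244°, sin244°) = (-0.4384, -0.8988)
|BD| = 10.4770
circle(B,9.00) ∩ circle(D,8.00): a=6.0498, h=6.6633
  candidates: C₊=(5.0175,6.2590) cross=69.812; C₋=(6.1608,-7.0186) cross=-69.812
  mode + wants cross > 0 → take C=(5.0175,6.2590) (cross=69.812)
ex = (C−B)/|BC| = (0.6062,0.7953); ey = (-0.7953,0.6062)
P = B + -2.87·ex + -3.25·ey = (0.4066,-5.1515)

0.41 -5.15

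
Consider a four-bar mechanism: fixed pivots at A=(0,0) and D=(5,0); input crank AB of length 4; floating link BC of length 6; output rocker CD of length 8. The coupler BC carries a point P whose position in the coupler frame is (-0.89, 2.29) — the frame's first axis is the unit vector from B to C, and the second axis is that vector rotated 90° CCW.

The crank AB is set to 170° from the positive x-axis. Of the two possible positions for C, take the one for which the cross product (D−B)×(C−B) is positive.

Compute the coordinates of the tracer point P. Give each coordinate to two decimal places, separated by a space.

A=(0,0), D=(5.00,0)
B = A + 4.00·(cos170°, sin170°) = (-3.9392, 0.6946)
|BD| = 8.9662
circle(B,6.00) ∩ circle(D,8.00): a=2.9217, h=5.2406
  candidates: C₊=(-0.6204,5.6931) cross=46.988; C₋=(-1.4323,-4.7566) cross=-46.988
  mode + wants cross > 0 → take C=(-0.6204,5.6931) (cross=46.988)
ex = (C−B)/|BC| = (0.5531,0.8331); ey = (-0.8331,0.5531)
P = B + -0.89·ex + 2.29·ey = (-6.3393,1.2198)

-6.34 1.22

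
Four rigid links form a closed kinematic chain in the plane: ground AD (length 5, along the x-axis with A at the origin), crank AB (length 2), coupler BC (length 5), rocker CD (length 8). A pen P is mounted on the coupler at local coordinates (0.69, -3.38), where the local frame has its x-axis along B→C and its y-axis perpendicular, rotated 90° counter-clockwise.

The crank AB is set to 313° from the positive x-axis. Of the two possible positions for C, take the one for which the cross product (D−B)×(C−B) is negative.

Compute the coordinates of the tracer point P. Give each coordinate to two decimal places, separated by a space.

A=(0,0), D=(5.00,0)
B = A + 2.00·(cos313°, sin313°) = (1.3640, -1.4627)
|BD| = 3.9192
circle(B,5.00) ∩ circle(D,8.00): a=-3.0159, h=3.9880
  candidates: C₊=(-2.9224,1.1115) cross=15.630; C₋=(0.0544,-6.2882) cross=-15.630
  mode - wants cross < 0 → take C=(0.0544,-6.2882) (cross=-15.630)
ex = (C−B)/|BC| = (-0.2619,-0.9651); ey = (0.9651,-0.2619)
P = B + 0.69·ex + -3.38·ey = (-2.0787,-1.2433)

-2.08 -1.24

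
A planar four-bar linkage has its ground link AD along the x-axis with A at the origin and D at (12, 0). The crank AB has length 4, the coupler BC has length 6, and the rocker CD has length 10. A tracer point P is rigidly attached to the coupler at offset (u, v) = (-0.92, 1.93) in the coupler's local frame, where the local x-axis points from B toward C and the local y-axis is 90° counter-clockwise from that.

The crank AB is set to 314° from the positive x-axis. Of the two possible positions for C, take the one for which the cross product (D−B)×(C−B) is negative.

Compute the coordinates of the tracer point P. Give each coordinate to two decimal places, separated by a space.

A=(0,0), D=(12.00,0)
B = A + 4.00·(cos314°, sin314°) = (2.7786, -2.8774)
|BD| = 9.6599
circle(B,6.00) ∩ circle(D,10.00): a=1.5172, h=5.8050
  candidates: C₊=(2.4979,3.1161) cross=56.075; C₋=(5.9561,-7.9669) cross=-56.075
  mode - wants cross < 0 → take C=(5.9561,-7.9669) (cross=-56.075)
ex = (C−B)/|BC| = (0.5296,-0.8483); ey = (0.8483,0.5296)
P = B + -0.92·ex + 1.93·ey = (3.9286,-1.0749)

3.93 -1.07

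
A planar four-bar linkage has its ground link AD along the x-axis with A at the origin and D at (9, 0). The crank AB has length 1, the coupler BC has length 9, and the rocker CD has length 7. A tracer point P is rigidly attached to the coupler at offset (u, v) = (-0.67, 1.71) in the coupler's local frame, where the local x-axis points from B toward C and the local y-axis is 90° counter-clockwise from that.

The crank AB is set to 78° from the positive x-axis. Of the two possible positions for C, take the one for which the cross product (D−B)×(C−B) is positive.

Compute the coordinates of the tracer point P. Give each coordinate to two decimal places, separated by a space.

A=(0,0), D=(9.00,0)
B = A + 1.00·(cos78°, sin78°) = (0.2079, 0.9781)
|BD| = 8.8463
circle(B,9.00) ∩ circle(D,7.00): a=6.2318, h=6.4934
  candidates: C₊=(7.1195,6.7427) cross=57.443; C₋=(5.6835,-6.1645) cross=-57.443
  mode + wants cross > 0 → take C=(7.1195,6.7427) (cross=57.443)
ex = (C−B)/|BC| = (0.7680,0.6405); ey = (-0.6405,0.7680)
P = B + -0.67·ex + 1.71·ey = (-1.4019,1.8622)

-1.40 1.86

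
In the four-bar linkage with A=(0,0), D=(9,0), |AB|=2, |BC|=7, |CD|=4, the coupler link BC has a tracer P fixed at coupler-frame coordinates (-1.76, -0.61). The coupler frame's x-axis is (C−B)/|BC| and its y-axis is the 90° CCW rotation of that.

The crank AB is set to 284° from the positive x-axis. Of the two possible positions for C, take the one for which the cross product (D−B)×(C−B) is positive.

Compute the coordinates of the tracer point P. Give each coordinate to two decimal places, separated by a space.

A=(0,0), D=(9.00,0)
B = A + 2.00·(cos284°, sin284°) = (0.4838, -1.9406)
|BD| = 8.7345
circle(B,7.00) ∩ circle(D,4.00): a=6.2563, h=3.1399
  candidates: C₊=(5.8862,2.5108) cross=27.425; C₋=(7.2814,-3.6120) cross=-27.425
  mode + wants cross > 0 → take C=(5.8862,2.5108) (cross=27.425)
ex = (C−B)/|BC| = (0.7718,0.6359); ey = (-0.6359,0.7718)
P = B + -1.76·ex + -0.61·ey = (-0.4865,-3.5306)

-0.49 -3.53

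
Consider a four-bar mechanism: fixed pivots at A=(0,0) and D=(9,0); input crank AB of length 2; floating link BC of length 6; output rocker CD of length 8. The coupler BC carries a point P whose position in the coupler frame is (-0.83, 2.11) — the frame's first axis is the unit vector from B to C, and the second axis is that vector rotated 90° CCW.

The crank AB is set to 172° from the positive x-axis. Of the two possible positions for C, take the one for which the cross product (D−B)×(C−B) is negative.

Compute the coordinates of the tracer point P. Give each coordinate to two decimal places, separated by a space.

A=(0,0), D=(9.00,0)
B = A + 2.00·(cos172°, sin172°) = (-1.9805, 0.2783)
|BD| = 10.9841
circle(B,6.00) ∩ circle(D,8.00): a=4.2175, h=4.2677
  candidates: C₊=(2.3437,4.4378) cross=46.876; C₋=(2.1274,-4.0948) cross=-46.876
  mode - wants cross < 0 → take C=(2.1274,-4.0948) (cross=-46.876)
ex = (C−B)/|BC| = (0.6847,-0.7289); ey = (0.7289,0.6847)
P = B + -0.83·ex + 2.11·ey = (-1.0109,2.3279)

-1.01 2.33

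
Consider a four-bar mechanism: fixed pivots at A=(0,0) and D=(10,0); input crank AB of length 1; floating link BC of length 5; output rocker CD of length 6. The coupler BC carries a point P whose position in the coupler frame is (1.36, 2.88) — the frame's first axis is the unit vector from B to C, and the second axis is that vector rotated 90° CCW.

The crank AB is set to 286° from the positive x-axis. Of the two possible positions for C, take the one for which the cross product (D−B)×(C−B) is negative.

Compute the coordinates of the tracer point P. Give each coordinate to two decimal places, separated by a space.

2.71 1.09

A=(0,0), D=(10.00,0)
B = A + 1.00·(cos286°, sin286°) = (0.2756, -0.9613)
|BD| = 9.7718
circle(B,5.00) ∩ circle(D,6.00): a=4.3230, h=2.5122
  candidates: C₊=(4.3306,1.9641) cross=24.549; C₋=(4.8248,-3.0361) cross=-24.549
  mode - wants cross < 0 → take C=(4.8248,-3.0361) (cross=-24.549)
ex = (C−B)/|BC| = (0.9098,-0.4150); ey = (0.4150,0.9098)
P = B + 1.36·ex + 2.88·ey = (2.7081,1.0947)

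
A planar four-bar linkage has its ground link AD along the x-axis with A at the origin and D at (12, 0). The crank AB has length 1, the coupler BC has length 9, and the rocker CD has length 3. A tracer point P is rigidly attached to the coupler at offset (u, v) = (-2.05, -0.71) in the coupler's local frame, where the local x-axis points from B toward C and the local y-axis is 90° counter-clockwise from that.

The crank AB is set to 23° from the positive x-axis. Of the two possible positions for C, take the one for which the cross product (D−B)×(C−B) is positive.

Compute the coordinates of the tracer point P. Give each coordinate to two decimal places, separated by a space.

-0.97 -0.68

A=(0,0), D=(12.00,0)
B = A + 1.00·(cos23°, sin23°) = (0.9205, 0.3907)
|BD| = 11.0864
circle(B,9.00) ∩ circle(D,3.00): a=8.7904, h=1.9309
  candidates: C₊=(9.7735,2.0107) cross=21.407; C₋=(9.6374,-1.8488) cross=-21.407
  mode + wants cross > 0 → take C=(9.7735,2.0107) (cross=21.407)
ex = (C−B)/|BC| = (0.9837,0.1800); ey = (-0.1800,0.9837)
P = B + -2.05·ex + -0.71·ey = (-0.9682,-0.6767)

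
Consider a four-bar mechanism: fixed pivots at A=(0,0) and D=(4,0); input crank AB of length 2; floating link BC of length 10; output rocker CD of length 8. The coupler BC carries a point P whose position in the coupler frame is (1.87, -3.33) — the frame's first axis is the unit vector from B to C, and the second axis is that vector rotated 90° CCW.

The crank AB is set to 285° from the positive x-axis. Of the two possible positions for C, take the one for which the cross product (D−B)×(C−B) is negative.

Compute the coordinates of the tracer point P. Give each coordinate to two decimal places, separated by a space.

A=(0,0), D=(4.00,0)
B = A + 2.00·(cos285°, sin285°) = (0.5176, -1.9319)
|BD| = 3.9823
circle(B,10.00) ∩ circle(D,8.00): a=6.5111, h=7.5898
  candidates: C₊=(2.5295,7.8637) cross=30.225; C₋=(9.8932,-5.4102) cross=-30.225
  mode - wants cross < 0 → take C=(9.8932,-5.4102) (cross=-30.225)
ex = (C−B)/|BC| = (0.9376,-0.3478); ey = (0.3478,0.9376)
P = B + 1.87·ex + -3.33·ey = (1.1126,-5.7044)

1.11 -5.70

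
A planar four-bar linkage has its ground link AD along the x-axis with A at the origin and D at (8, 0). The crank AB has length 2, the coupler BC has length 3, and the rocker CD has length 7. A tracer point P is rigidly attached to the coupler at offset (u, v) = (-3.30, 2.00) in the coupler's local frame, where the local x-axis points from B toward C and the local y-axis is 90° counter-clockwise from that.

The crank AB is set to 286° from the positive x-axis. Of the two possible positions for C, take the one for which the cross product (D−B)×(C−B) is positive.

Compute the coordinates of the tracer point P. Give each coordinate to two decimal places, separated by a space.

-2.00 -4.82

A=(0,0), D=(8.00,0)
B = A + 2.00·(cos286°, sin286°) = (0.5513, -1.9225)
|BD| = 7.6928
circle(B,3.00) ∩ circle(D,7.00): a=1.2466, h=2.7287
  candidates: C₊=(1.0764,1.0312) cross=20.992; C₋=(2.4403,-4.2531) cross=-20.992
  mode + wants cross > 0 → take C=(1.0764,1.0312) (cross=20.992)
ex = (C−B)/|BC| = (0.1750,0.9846); ey = (-0.9846,0.1750)
P = B + -3.30·ex + 2.00·ey = (-1.9955,-4.8215)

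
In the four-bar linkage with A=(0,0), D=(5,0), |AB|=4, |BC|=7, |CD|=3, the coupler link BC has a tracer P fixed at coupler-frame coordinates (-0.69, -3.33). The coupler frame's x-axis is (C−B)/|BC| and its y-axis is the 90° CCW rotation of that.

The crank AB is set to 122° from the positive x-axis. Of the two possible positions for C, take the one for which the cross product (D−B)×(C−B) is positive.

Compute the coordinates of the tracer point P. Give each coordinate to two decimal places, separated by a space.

A=(0,0), D=(5.00,0)
B = A + 4.00·(cos122°, sin122°) = (-2.1197, 3.3922)
|BD| = 7.8865
circle(B,7.00) ∩ circle(D,3.00): a=6.4792, h=2.6495
  candidates: C₊=(4.8692,2.9971) cross=20.895; C₋=(2.5900,-1.7865) cross=-20.895
  mode + wants cross > 0 → take C=(4.8692,2.9971) (cross=20.895)
ex = (C−B)/|BC| = (0.9984,-0.0564); ey = (0.0564,0.9984)
P = B + -0.69·ex + -3.33·ey = (-2.9965,0.1064)

-3.00 0.11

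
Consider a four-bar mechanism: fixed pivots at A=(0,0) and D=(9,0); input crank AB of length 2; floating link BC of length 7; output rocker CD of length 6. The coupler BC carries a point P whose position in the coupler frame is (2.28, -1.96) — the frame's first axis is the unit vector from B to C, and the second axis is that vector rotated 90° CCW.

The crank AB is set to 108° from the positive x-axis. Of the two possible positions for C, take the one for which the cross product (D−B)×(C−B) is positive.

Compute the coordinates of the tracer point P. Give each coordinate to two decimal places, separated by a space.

2.29 1.15

A=(0,0), D=(9.00,0)
B = A + 2.00·(cos108°, sin108°) = (-0.6180, 1.9021)
|BD| = 9.8043
circle(B,7.00) ∩ circle(D,6.00): a=5.5651, h=4.2461
  candidates: C₊=(5.6651,4.9879) cross=41.630; C₋=(4.0176,-3.3430) cross=-41.630
  mode + wants cross > 0 → take C=(5.6651,4.9879) (cross=41.630)
ex = (C−B)/|BC| = (0.8976,0.4408); ey = (-0.4408,0.8976)
P = B + 2.28·ex + -1.96·ey = (2.2925,1.1479)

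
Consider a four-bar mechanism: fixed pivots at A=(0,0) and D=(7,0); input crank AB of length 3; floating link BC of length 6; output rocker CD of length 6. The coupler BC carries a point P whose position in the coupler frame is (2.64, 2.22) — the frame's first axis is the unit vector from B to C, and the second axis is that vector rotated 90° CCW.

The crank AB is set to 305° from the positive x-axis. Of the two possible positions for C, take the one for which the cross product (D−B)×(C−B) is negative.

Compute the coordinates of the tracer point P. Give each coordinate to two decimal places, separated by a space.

5.16 -2.21

A=(0,0), D=(7.00,0)
B = A + 3.00·(cos305°, sin305°) = (1.7207, -2.4575)
|BD| = 5.8232
circle(B,6.00) ∩ circle(D,6.00): a=2.9116, h=5.2462
  candidates: C₊=(2.1464,3.5274) cross=30.550; C₋=(6.5743,-5.9849) cross=-30.550
  mode - wants cross < 0 → take C=(6.5743,-5.9849) (cross=-30.550)
ex = (C−B)/|BC| = (0.8089,-0.5879); ey = (0.5879,0.8089)
P = B + 2.64·ex + 2.22·ey = (5.1615,-2.2137)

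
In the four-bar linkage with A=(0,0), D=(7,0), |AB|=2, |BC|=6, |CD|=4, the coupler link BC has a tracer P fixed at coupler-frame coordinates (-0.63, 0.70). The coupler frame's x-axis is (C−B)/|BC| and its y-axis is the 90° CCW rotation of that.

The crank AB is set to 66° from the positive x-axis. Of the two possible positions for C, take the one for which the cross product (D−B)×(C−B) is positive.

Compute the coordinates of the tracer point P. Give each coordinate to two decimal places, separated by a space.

A=(0,0), D=(7.00,0)
B = A + 2.00·(cos66°, sin66°) = (0.8135, 1.8271)
|BD| = 6.4507
circle(B,6.00) ∩ circle(D,4.00): a=4.7756, h=3.6324
  candidates: C₊=(6.4223,3.9581) cross=23.431; C₋=(4.3647,-3.0091) cross=-23.431
  mode + wants cross > 0 → take C=(6.4223,3.9581) (cross=23.431)
ex = (C−B)/|BC| = (0.9348,0.3552); ey = (-0.3552,0.9348)
P = B + -0.63·ex + 0.70·ey = (-0.0241,2.2577)

-0.02 2.26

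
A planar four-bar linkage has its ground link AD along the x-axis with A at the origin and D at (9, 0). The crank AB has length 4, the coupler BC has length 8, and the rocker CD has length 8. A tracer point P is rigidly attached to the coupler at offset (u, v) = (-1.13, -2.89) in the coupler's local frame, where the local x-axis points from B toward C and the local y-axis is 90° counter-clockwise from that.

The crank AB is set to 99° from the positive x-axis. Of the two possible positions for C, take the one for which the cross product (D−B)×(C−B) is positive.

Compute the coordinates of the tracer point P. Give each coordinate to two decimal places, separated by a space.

-0.31 0.86

A=(0,0), D=(9.00,0)
B = A + 4.00·(cos99°, sin99°) = (-0.6257, 3.9508)
|BD| = 10.4050
circle(B,8.00) ∩ circle(D,8.00): a=5.2025, h=6.0773
  candidates: C₊=(6.4947,7.5976) cross=63.235; C₋=(1.8796,-3.6468) cross=-63.235
  mode + wants cross > 0 → take C=(6.4947,7.5976) (cross=63.235)
ex = (C−B)/|BC| = (0.8901,0.4559); ey = (-0.4559,0.8901)
P = B + -1.13·ex + -2.89·ey = (-0.3141,0.8634)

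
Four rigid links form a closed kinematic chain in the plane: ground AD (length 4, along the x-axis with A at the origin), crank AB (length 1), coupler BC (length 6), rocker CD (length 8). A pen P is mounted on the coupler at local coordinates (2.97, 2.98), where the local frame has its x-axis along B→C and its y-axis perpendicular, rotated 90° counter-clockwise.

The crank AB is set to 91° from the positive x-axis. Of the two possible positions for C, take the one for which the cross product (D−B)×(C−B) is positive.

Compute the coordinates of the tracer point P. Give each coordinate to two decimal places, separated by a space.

A=(0,0), D=(4.00,0)
B = A + 1.00·(cos91°, sin91°) = (-0.0175, 0.9998)
|BD| = 4.1400
circle(B,6.00) ∩ circle(D,8.00): a=-1.3116, h=5.8549
  candidates: C₊=(0.1237,6.9982) cross=24.239; C₋=(-2.7043,-4.3649) cross=-24.239
  mode + wants cross > 0 → take C=(0.1237,6.9982) (cross=24.239)
ex = (C−B)/|BC| = (0.0235,0.9997); ey = (-0.9997,0.0235)
P = B + 2.97·ex + 2.98·ey = (-2.9267,4.0392)

-2.93 4.04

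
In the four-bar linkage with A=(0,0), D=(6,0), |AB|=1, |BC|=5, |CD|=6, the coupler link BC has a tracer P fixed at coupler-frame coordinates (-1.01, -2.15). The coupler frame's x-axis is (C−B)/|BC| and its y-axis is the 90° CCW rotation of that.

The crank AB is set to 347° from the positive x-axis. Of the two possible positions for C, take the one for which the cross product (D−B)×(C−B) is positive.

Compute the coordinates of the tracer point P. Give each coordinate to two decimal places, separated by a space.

2.82 -1.72

A=(0,0), D=(6.00,0)
B = A + 1.00·(cos347°, sin347°) = (0.9744, -0.2250)
|BD| = 5.0307
circle(B,5.00) ∩ circle(D,6.00): a=1.4220, h=4.7935
  candidates: C₊=(2.1806,4.6274) cross=24.115; C₋=(2.6093,-4.9501) cross=-24.115
  mode + wants cross > 0 → take C=(2.1806,4.6274) (cross=24.115)
ex = (C−B)/|BC| = (0.2413,0.9705); ey = (-0.9705,0.2413)
P = B + -1.01·ex + -2.15·ey = (2.8172,-1.7238)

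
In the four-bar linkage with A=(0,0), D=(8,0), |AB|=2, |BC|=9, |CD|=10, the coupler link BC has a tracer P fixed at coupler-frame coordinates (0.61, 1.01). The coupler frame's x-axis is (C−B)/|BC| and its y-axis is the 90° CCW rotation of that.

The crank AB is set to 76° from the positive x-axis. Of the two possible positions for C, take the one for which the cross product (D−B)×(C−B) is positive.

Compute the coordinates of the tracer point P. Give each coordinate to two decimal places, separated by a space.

A=(0,0), D=(8.00,0)
B = A + 2.00·(cos76°, sin76°) = (0.4838, 1.9406)
|BD| = 7.7626
circle(B,9.00) ∩ circle(D,10.00): a=2.6575, h=8.5987
  candidates: C₊=(5.2066,9.6019) cross=66.749; C₋=(0.9074,-7.0494) cross=-66.749
  mode + wants cross > 0 → take C=(5.2066,9.6019) (cross=66.749)
ex = (C−B)/|BC| = (0.5247,0.8513); ey = (-0.8513,0.5247)
P = B + 0.61·ex + 1.01·ey = (-0.0558,2.9899)

-0.06 2.99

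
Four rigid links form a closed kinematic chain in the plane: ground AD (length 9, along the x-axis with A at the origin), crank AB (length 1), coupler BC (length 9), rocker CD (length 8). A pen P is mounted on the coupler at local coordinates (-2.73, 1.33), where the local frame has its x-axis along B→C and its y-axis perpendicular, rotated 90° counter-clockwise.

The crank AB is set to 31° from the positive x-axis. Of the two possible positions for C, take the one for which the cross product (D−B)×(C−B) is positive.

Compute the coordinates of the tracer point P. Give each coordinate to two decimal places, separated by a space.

A=(0,0), D=(9.00,0)
B = A + 1.00·(cos31°, sin31°) = (0.8572, 0.5150)
|BD| = 8.1591
circle(B,9.00) ∩ circle(D,8.00): a=5.1213, h=7.4008
  candidates: C₊=(6.4355,7.5778) cross=60.384; C₋=(5.5011,-7.1943) cross=-60.384
  mode + wants cross > 0 → take C=(6.4355,7.5778) (cross=60.384)
ex = (C−B)/|BC| = (0.6198,0.7848); ey = (-0.7848,0.6198)
P = B + -2.73·ex + 1.33·ey = (-1.8786,-0.8030)

-1.88 -0.80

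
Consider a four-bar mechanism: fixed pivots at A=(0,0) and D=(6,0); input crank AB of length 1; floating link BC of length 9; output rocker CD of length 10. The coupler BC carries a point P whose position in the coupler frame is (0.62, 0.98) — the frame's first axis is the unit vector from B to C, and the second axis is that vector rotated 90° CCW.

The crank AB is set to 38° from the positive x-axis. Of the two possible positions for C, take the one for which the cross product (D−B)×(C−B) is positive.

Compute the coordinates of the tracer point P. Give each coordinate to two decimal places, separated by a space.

-0.04 1.42

A=(0,0), D=(6.00,0)
B = A + 1.00·(cos38°, sin38°) = (0.7880, 0.6157)
|BD| = 5.2482
circle(B,9.00) ∩ circle(D,10.00): a=0.8140, h=8.9631
  candidates: C₊=(2.6478,9.4214) cross=47.040; C₋=(0.5449,-8.3811) cross=-47.040
  mode + wants cross > 0 → take C=(2.6478,9.4214) (cross=47.040)
ex = (C−B)/|BC| = (0.2066,0.9784); ey = (-0.9784,0.2066)
P = B + 0.62·ex + 0.98·ey = (-0.0427,1.4248)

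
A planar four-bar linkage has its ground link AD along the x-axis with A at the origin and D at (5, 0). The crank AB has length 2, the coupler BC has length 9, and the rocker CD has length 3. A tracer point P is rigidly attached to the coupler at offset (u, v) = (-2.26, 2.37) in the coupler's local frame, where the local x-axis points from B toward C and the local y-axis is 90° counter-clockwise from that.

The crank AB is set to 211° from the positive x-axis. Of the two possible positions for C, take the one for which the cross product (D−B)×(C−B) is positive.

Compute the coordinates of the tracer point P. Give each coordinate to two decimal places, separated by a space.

A=(0,0), D=(5.00,0)
B = A + 2.00·(cos211°, sin211°) = (-1.7143, -1.0301)
|BD| = 6.7929
circle(B,9.00) ∩ circle(D,3.00): a=8.6961, h=2.3190
  candidates: C₊=(6.5296,2.5808) cross=15.753; C₋=(7.2329,-2.0036) cross=-15.753
  mode + wants cross > 0 → take C=(6.5296,2.5808) (cross=15.753)
ex = (C−B)/|BC| = (0.9160,0.4012); ey = (-0.4012,0.9160)
P = B + -2.26·ex + 2.37·ey = (-4.7353,0.2341)

-4.74 0.23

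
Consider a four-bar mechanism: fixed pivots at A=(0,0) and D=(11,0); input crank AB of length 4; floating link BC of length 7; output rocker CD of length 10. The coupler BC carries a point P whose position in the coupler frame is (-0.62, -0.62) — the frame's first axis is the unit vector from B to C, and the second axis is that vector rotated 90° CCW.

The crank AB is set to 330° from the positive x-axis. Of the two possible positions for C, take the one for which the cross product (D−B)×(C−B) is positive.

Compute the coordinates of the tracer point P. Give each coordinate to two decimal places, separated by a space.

4.18 -2.51

A=(0,0), D=(11.00,0)
B = A + 4.00·(cos330°, sin330°) = (3.4641, -2.0000)
|BD| = 7.7968
circle(B,7.00) ∩ circle(D,10.00): a=0.6278, h=6.9718
  candidates: C₊=(2.2825,4.8996) cross=54.358; C₋=(5.8593,-8.5775) cross=-54.358
  mode + wants cross > 0 → take C=(2.2825,4.8996) (cross=54.358)
ex = (C−B)/|BC| = (-0.1688,0.9857); ey = (-0.9857,-0.1688)
P = B + -0.62·ex + -0.62·ey = (4.1799,-2.5064)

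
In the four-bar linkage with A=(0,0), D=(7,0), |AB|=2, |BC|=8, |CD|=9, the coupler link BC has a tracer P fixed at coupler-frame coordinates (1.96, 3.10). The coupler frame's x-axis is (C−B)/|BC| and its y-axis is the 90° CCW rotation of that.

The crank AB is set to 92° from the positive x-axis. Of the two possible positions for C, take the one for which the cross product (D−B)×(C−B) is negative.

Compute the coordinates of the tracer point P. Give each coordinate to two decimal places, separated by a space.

A=(0,0), D=(7.00,0)
B = A + 2.00·(cos92°, sin92°) = (-0.0698, 1.9988)
|BD| = 7.3469
circle(B,8.00) ∩ circle(D,9.00): a=2.5165, h=7.5939
  candidates: C₊=(4.4178,8.6216) cross=55.792; C₋=(0.2858,-5.9933) cross=-55.792
  mode - wants cross < 0 → take C=(0.2858,-5.9933) (cross=-55.792)
ex = (C−B)/|BC| = (0.0445,-0.9990); ey = (0.9990,0.0445)
P = B + 1.96·ex + 3.10·ey = (3.1143,0.1785)

3.11 0.18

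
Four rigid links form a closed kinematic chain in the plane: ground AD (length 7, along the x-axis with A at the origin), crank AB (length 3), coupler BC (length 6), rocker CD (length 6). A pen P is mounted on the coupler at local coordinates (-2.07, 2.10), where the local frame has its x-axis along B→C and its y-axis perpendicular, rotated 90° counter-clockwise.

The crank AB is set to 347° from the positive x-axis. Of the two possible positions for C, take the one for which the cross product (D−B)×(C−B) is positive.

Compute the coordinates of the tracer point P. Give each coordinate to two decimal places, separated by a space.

0.47 -2.32

A=(0,0), D=(7.00,0)
B = A + 3.00·(cos347°, sin347°) = (2.9231, -0.6749)
|BD| = 4.1324
circle(B,6.00) ∩ circle(D,6.00): a=2.0662, h=5.6330
  candidates: C₊=(4.0416,5.2200) cross=23.278; C₋=(5.8815,-5.8948) cross=-23.278
  mode + wants cross > 0 → take C=(4.0416,5.2200) (cross=23.278)
ex = (C−B)/|BC| = (0.1864,0.9825); ey = (-0.9825,0.1864)
P = B + -2.07·ex + 2.10·ey = (0.4740,-2.3171)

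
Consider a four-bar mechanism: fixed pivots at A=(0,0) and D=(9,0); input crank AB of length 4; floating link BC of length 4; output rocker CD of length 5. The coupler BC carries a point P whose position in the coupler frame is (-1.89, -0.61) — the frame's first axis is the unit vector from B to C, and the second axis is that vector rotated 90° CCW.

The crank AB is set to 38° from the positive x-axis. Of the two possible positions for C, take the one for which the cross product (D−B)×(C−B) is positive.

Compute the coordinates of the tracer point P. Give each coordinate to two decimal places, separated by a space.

A=(0,0), D=(9.00,0)
B = A + 4.00·(cos38°, sin38°) = (3.1520, 2.4626)
|BD| = 6.3453
circle(B,4.00) ∩ circle(D,5.00): a=2.4635, h=3.1514
  candidates: C₊=(6.6455,4.4109) cross=19.997; C₋=(4.1994,-1.3978) cross=-19.997
  mode + wants cross > 0 → take C=(6.6455,4.4109) (cross=19.997)
ex = (C−B)/|BC| = (0.8734,0.4871); ey = (-0.4871,0.8734)
P = B + -1.89·ex + -0.61·ey = (1.7985,1.0093)

1.80 1.01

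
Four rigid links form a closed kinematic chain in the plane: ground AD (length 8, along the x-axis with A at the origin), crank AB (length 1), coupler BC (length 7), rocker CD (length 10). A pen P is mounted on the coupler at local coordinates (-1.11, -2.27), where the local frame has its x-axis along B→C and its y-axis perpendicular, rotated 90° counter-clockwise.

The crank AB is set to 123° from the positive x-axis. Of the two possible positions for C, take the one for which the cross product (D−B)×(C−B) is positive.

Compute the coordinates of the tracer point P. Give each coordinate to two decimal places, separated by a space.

A=(0,0), D=(8.00,0)
B = A + 1.00·(cos123°, sin123°) = (-0.5446, 0.8387)
|BD| = 8.5857
circle(B,7.00) ∩ circle(D,10.00): a=1.3228, h=6.8739
  candidates: C₊=(1.4433,7.5505) cross=59.017; C₋=(0.1004,-6.1315) cross=-59.017
  mode + wants cross > 0 → take C=(1.4433,7.5505) (cross=59.017)
ex = (C−B)/|BC| = (0.2840,0.9588); ey = (-0.9588,0.2840)
P = B + -1.11·ex + -2.27·ey = (1.3167,-0.8703)

1.32 -0.87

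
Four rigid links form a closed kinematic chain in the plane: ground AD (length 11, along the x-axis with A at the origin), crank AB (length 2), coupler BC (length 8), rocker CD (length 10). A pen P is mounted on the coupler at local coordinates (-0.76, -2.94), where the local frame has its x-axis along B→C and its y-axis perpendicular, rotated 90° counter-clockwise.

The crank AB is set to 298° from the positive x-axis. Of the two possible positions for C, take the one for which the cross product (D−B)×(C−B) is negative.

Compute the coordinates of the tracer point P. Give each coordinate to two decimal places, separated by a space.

-1.91 -2.81

A=(0,0), D=(11.00,0)
B = A + 2.00·(cos298°, sin298°) = (0.9389, -1.7659)
|BD| = 10.2149
circle(B,8.00) ∩ circle(D,10.00): a=3.3453, h=7.2670
  candidates: C₊=(2.9776,5.9700) cross=74.231; C₋=(5.4901,-8.3451) cross=-74.231
  mode - wants cross < 0 → take C=(5.4901,-8.3451) (cross=-74.231)
ex = (C−B)/|BC| = (0.5689,-0.8224); ey = (0.8224,0.5689)
P = B + -0.76·ex + -2.94·ey = (-1.9113,-2.8134)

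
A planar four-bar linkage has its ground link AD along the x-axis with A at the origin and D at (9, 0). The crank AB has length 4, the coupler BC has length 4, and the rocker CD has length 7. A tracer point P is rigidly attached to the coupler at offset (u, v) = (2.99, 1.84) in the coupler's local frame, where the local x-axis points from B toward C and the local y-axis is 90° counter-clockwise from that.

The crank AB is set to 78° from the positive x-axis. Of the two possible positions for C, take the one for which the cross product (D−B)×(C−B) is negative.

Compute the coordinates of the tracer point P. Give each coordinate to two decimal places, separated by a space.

3.47 1.59

A=(0,0), D=(9.00,0)
B = A + 4.00·(cos78°, sin78°) = (0.8316, 3.9126)
|BD| = 9.0571
circle(B,4.00) ∩ circle(D,7.00): a=2.7067, h=2.9451
  candidates: C₊=(4.5451,5.3994) cross=26.674; C₋=(2.0005,0.0872) cross=-26.674
  mode - wants cross < 0 → take C=(2.0005,0.0872) (cross=-26.674)
ex = (C−B)/|BC| = (0.2922,-0.9563); ey = (0.9563,0.2922)
P = B + 2.99·ex + 1.84·ey = (3.4651,1.5908)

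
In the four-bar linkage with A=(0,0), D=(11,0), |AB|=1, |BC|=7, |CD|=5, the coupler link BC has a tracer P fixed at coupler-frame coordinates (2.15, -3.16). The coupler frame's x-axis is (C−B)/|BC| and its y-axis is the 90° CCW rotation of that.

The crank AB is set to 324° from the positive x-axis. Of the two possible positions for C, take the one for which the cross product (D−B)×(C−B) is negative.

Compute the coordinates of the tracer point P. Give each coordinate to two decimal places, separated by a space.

A=(0,0), D=(11.00,0)
B = A + 1.00·(cos324°, sin324°) = (0.8090, -0.5878)
|BD| = 10.2079
circle(B,7.00) ∩ circle(D,5.00): a=6.2795, h=3.0932
  candidates: C₊=(6.9000,2.8618) cross=31.575; C₋=(7.2562,-3.3142) cross=-31.575
  mode - wants cross < 0 → take C=(7.2562,-3.3142) (cross=-31.575)
ex = (C−B)/|BC| = (0.9210,-0.3895); ey = (0.3895,0.9210)
P = B + 2.15·ex + -3.16·ey = (1.5584,-4.3356)

1.56 -4.34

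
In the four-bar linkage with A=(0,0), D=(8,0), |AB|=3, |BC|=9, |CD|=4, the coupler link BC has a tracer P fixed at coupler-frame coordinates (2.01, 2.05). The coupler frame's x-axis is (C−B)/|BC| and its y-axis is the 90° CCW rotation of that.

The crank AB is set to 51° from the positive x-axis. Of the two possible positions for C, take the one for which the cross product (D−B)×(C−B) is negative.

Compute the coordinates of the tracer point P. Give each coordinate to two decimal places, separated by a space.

A=(0,0), D=(8.00,0)
B = A + 3.00·(cos51°, sin51°) = (1.8880, 2.3314)
|BD| = 6.5416
circle(B,9.00) ∩ circle(D,4.00): a=8.2390, h=3.6220
  candidates: C₊=(10.8768,2.7792) cross=23.694; C₋=(8.2950,-3.9891) cross=-23.694
  mode - wants cross < 0 → take C=(8.2950,-3.9891) (cross=-23.694)
ex = (C−B)/|BC| = (0.7119,-0.7023); ey = (0.7023,0.7119)
P = B + 2.01·ex + 2.05·ey = (4.7586,2.3792)

4.76 2.38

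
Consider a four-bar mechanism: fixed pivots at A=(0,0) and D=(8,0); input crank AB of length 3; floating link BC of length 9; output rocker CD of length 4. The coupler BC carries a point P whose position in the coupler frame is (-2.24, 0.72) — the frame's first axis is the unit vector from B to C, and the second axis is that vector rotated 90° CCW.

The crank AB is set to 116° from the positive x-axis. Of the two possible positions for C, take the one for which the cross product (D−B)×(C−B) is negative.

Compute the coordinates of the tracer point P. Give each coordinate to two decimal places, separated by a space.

-2.55 4.70

A=(0,0), D=(8.00,0)
B = A + 3.00·(cos116°, sin116°) = (-1.3151, 2.6964)
|BD| = 9.6975
circle(B,9.00) ∩ circle(D,4.00): a=8.2001, h=3.7092
  candidates: C₊=(7.5930,3.9792) cross=35.970; C₋=(5.5303,-3.1465) cross=-35.970
  mode - wants cross < 0 → take C=(5.5303,-3.1465) (cross=-35.970)
ex = (C−B)/|BC| = (0.7606,-0.6492); ey = (0.6492,0.7606)
P = B + -2.24·ex + 0.72·ey = (-2.5514,4.6983)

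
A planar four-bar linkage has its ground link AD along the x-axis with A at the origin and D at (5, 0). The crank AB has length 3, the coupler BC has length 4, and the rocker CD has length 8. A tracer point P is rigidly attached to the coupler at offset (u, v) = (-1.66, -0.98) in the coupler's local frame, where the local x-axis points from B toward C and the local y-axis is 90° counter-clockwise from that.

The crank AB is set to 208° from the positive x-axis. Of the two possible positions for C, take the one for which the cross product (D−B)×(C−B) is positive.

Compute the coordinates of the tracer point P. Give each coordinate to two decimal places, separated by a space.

A=(0,0), D=(5.00,0)
B = A + 3.00·(cos208°, sin208°) = (-2.6488, -1.4084)
|BD| = 7.7774
circle(B,4.00) ∩ circle(D,8.00): a=0.8029, h=3.9186
  candidates: C₊=(-2.5689,2.5908) cross=30.477; C₋=(-1.1496,-5.1168) cross=-30.477
  mode + wants cross > 0 → take C=(-2.5689,2.5908) (cross=30.477)
ex = (C−B)/|BC| = (0.0200,0.9998); ey = (-0.9998,0.0200)
P = B + -1.66·ex + -0.98·ey = (-1.7022,-3.0877)

-1.70 -3.09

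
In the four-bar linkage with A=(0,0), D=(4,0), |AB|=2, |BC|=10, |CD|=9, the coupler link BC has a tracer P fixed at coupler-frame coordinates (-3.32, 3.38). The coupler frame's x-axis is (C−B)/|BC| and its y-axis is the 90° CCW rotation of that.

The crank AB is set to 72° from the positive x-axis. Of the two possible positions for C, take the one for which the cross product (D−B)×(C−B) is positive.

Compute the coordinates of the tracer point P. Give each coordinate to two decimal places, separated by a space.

A=(0,0), D=(4.00,0)
B = A + 2.00·(cos72°, sin72°) = (0.6180, 1.9021)
|BD| = 3.8802
circle(B,10.00) ∩ circle(D,9.00): a=4.3884, h=8.9856
  candidates: C₊=(8.8479,7.5827) cross=34.866; C₋=(0.0381,-8.0811) cross=-34.866
  mode + wants cross > 0 → take C=(8.8479,7.5827) (cross=34.866)
ex = (C−B)/|BC| = (0.8230,0.5681); ey = (-0.5681,0.8230)
P = B + -3.32·ex + 3.38·ey = (-4.0343,2.7978)

-4.03 2.80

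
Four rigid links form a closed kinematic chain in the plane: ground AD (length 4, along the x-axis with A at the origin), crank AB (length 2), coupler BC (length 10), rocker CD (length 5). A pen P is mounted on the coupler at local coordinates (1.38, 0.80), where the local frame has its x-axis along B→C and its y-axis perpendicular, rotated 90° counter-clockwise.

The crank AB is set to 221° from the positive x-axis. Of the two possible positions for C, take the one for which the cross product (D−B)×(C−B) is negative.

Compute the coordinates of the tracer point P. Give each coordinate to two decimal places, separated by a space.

A=(0,0), D=(4.00,0)
B = A + 2.00·(cos221°, sin221°) = (-1.5094, -1.3121)
|BD| = 5.6635
circle(B,10.00) ∩ circle(D,5.00): a=9.4531, h=3.2618
  candidates: C₊=(6.9308,4.0510) cross=18.473; C₋=(8.4422,-2.2950) cross=-18.473
  mode - wants cross < 0 → take C=(8.4422,-2.2950) (cross=-18.473)
ex = (C−B)/|BC| = (0.9952,-0.0983); ey = (0.0983,0.9952)
P = B + 1.38·ex + 0.80·ey = (-0.0575,-0.6516)

-0.06 -0.65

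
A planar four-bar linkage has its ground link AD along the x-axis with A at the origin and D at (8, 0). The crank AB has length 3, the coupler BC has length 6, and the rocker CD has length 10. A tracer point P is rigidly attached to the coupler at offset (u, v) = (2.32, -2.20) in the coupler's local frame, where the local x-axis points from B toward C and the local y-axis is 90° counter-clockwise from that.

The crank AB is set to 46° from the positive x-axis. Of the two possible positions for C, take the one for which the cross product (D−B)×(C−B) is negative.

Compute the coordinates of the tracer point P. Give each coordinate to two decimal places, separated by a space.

A=(0,0), D=(8.00,0)
B = A + 3.00·(cos46°, sin46°) = (2.0840, 2.1580)
|BD| = 6.2973
circle(B,6.00) ∩ circle(D,10.00): a=-1.9329, h=5.6801
  candidates: C₊=(2.2147,8.1566) cross=35.770; C₋=(-1.6784,-2.5158) cross=-35.770
  mode - wants cross < 0 → take C=(-1.6784,-2.5158) (cross=-35.770)
ex = (C−B)/|BC| = (-0.6271,-0.7790); ey = (0.7790,-0.6271)
P = B + 2.32·ex + -2.20·ey = (-1.0845,1.7303)

-1.08 1.73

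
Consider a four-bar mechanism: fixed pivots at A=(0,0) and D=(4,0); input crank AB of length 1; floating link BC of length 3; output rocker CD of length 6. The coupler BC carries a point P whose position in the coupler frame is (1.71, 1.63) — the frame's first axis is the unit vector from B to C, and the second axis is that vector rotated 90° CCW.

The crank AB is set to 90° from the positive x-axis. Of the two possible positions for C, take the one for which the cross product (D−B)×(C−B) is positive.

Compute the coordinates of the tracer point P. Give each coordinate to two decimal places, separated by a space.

A=(0,0), D=(4.00,0)
B = A + 1.00·(cos90°, sin90°) = (0.0000, 1.0000)
|BD| = 4.1231
circle(B,3.00) ∩ circle(D,6.00): a=-1.2127, h=2.7440
  candidates: C₊=(-0.5110,3.9562) cross=11.314; C₋=(-1.8420,-1.3679) cross=-11.314
  mode + wants cross > 0 → take C=(-0.5110,3.9562) (cross=11.314)
ex = (C−B)/|BC| = (-0.1703,0.9854); ey = (-0.9854,-0.1703)
P = B + 1.71·ex + 1.63·ey = (-1.8974,2.4074)

-1.90 2.41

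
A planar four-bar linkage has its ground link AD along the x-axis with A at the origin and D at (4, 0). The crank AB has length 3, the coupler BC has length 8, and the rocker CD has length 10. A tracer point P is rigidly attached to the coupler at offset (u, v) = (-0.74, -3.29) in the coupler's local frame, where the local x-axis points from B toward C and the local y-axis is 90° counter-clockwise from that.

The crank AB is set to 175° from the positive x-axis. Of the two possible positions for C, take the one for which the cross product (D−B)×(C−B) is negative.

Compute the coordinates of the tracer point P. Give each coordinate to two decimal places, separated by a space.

-6.33 0.74

A=(0,0), D=(4.00,0)
B = A + 3.00·(cos175°, sin175°) = (-2.9886, 0.2615)
|BD| = 6.9935
circle(B,8.00) ∩ circle(D,10.00): a=0.9229, h=7.9466
  candidates: C₊=(-1.7692,8.1680) cross=55.574; C₋=(-2.3634,-7.7141) cross=-55.574
  mode - wants cross < 0 → take C=(-2.3634,-7.7141) (cross=-55.574)
ex = (C−B)/|BC| = (0.0781,-0.9969); ey = (0.9969,0.0781)
P = B + -0.74·ex + -3.29·ey = (-6.3264,0.7421)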